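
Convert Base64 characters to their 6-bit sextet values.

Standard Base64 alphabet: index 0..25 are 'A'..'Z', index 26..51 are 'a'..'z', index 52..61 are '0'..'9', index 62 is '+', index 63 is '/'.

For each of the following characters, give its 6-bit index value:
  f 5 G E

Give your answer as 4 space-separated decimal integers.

'f': a..z range, 26 + ord('f') − ord('a') = 31
'5': 0..9 range, 52 + ord('5') − ord('0') = 57
'G': A..Z range, ord('G') − ord('A') = 6
'E': A..Z range, ord('E') − ord('A') = 4

Answer: 31 57 6 4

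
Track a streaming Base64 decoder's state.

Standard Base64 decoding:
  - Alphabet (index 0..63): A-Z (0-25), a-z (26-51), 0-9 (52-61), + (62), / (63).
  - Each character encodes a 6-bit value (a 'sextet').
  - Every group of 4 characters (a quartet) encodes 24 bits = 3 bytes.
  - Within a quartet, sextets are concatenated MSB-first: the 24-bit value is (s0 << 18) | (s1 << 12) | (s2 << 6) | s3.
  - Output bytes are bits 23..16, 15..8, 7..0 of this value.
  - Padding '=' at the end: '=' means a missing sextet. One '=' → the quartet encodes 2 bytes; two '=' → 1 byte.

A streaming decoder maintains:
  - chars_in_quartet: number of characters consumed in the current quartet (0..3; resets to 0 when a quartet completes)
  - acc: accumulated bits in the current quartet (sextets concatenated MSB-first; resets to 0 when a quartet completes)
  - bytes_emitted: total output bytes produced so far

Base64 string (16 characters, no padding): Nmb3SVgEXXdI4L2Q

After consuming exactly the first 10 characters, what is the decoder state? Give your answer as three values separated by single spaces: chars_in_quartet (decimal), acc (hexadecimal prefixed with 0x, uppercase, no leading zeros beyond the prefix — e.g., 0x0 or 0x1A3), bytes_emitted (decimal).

Answer: 2 0x5D7 6

Derivation:
After char 0 ('N'=13): chars_in_quartet=1 acc=0xD bytes_emitted=0
After char 1 ('m'=38): chars_in_quartet=2 acc=0x366 bytes_emitted=0
After char 2 ('b'=27): chars_in_quartet=3 acc=0xD99B bytes_emitted=0
After char 3 ('3'=55): chars_in_quartet=4 acc=0x3666F7 -> emit 36 66 F7, reset; bytes_emitted=3
After char 4 ('S'=18): chars_in_quartet=1 acc=0x12 bytes_emitted=3
After char 5 ('V'=21): chars_in_quartet=2 acc=0x495 bytes_emitted=3
After char 6 ('g'=32): chars_in_quartet=3 acc=0x12560 bytes_emitted=3
After char 7 ('E'=4): chars_in_quartet=4 acc=0x495804 -> emit 49 58 04, reset; bytes_emitted=6
After char 8 ('X'=23): chars_in_quartet=1 acc=0x17 bytes_emitted=6
After char 9 ('X'=23): chars_in_quartet=2 acc=0x5D7 bytes_emitted=6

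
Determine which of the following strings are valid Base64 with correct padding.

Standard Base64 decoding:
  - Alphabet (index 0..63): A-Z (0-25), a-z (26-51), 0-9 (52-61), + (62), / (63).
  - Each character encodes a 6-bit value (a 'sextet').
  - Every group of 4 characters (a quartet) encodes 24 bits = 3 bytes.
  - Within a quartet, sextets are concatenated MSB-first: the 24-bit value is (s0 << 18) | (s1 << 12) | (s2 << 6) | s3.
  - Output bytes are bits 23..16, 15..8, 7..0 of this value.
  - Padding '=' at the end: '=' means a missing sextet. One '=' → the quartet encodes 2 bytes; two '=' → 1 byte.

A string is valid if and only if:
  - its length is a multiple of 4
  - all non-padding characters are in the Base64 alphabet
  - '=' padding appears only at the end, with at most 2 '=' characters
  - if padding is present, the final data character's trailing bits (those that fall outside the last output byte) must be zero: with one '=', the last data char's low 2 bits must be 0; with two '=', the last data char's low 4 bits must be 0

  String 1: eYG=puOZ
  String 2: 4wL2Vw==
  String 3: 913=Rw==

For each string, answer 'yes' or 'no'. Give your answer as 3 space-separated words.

Answer: no yes no

Derivation:
String 1: 'eYG=puOZ' → invalid (bad char(s): ['=']; '=' in middle)
String 2: '4wL2Vw==' → valid
String 3: '913=Rw==' → invalid (bad char(s): ['=']; '=' in middle)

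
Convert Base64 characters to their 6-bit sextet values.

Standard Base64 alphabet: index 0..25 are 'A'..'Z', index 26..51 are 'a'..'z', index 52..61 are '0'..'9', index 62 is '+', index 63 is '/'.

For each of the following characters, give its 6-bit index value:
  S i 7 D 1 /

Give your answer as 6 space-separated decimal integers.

'S': A..Z range, ord('S') − ord('A') = 18
'i': a..z range, 26 + ord('i') − ord('a') = 34
'7': 0..9 range, 52 + ord('7') − ord('0') = 59
'D': A..Z range, ord('D') − ord('A') = 3
'1': 0..9 range, 52 + ord('1') − ord('0') = 53
'/': index 63

Answer: 18 34 59 3 53 63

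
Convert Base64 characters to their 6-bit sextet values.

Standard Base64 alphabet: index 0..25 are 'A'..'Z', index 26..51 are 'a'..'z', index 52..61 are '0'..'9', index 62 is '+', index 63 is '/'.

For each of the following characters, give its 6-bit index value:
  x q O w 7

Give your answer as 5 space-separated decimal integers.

Answer: 49 42 14 48 59

Derivation:
'x': a..z range, 26 + ord('x') − ord('a') = 49
'q': a..z range, 26 + ord('q') − ord('a') = 42
'O': A..Z range, ord('O') − ord('A') = 14
'w': a..z range, 26 + ord('w') − ord('a') = 48
'7': 0..9 range, 52 + ord('7') − ord('0') = 59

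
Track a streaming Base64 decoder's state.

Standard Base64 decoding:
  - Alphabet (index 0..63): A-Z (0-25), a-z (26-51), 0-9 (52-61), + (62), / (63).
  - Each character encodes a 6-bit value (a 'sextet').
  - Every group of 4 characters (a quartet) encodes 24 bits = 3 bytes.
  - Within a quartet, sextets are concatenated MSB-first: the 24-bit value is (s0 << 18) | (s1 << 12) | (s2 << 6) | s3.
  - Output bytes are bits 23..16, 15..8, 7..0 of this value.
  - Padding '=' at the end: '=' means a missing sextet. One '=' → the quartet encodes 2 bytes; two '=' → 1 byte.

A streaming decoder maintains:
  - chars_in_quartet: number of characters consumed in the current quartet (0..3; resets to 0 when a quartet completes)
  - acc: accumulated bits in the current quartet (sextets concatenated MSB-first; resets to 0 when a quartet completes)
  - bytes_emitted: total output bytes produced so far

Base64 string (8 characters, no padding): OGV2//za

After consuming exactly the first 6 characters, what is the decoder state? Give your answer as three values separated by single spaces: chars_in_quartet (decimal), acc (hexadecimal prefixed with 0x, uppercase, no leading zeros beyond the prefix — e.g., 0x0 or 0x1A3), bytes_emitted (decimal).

Answer: 2 0xFFF 3

Derivation:
After char 0 ('O'=14): chars_in_quartet=1 acc=0xE bytes_emitted=0
After char 1 ('G'=6): chars_in_quartet=2 acc=0x386 bytes_emitted=0
After char 2 ('V'=21): chars_in_quartet=3 acc=0xE195 bytes_emitted=0
After char 3 ('2'=54): chars_in_quartet=4 acc=0x386576 -> emit 38 65 76, reset; bytes_emitted=3
After char 4 ('/'=63): chars_in_quartet=1 acc=0x3F bytes_emitted=3
After char 5 ('/'=63): chars_in_quartet=2 acc=0xFFF bytes_emitted=3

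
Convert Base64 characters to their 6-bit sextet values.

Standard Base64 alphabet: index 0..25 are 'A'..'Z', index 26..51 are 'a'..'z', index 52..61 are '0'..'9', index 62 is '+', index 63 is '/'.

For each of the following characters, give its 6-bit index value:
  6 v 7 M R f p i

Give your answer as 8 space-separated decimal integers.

'6': 0..9 range, 52 + ord('6') − ord('0') = 58
'v': a..z range, 26 + ord('v') − ord('a') = 47
'7': 0..9 range, 52 + ord('7') − ord('0') = 59
'M': A..Z range, ord('M') − ord('A') = 12
'R': A..Z range, ord('R') − ord('A') = 17
'f': a..z range, 26 + ord('f') − ord('a') = 31
'p': a..z range, 26 + ord('p') − ord('a') = 41
'i': a..z range, 26 + ord('i') − ord('a') = 34

Answer: 58 47 59 12 17 31 41 34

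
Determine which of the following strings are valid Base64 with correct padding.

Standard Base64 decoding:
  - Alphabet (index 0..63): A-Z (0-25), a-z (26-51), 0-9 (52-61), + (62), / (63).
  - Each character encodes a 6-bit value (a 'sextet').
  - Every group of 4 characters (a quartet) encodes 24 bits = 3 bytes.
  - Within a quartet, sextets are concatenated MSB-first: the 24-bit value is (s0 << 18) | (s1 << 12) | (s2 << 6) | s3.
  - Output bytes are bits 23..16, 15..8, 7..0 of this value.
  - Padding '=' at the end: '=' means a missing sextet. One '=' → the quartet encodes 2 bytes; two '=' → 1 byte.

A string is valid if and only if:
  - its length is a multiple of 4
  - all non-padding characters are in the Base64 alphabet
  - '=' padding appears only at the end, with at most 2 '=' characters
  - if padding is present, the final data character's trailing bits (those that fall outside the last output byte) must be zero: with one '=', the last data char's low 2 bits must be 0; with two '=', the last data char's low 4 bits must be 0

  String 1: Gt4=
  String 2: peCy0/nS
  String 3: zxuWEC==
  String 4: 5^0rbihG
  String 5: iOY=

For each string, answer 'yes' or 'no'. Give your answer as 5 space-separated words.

Answer: yes yes no no yes

Derivation:
String 1: 'Gt4=' → valid
String 2: 'peCy0/nS' → valid
String 3: 'zxuWEC==' → invalid (bad trailing bits)
String 4: '5^0rbihG' → invalid (bad char(s): ['^'])
String 5: 'iOY=' → valid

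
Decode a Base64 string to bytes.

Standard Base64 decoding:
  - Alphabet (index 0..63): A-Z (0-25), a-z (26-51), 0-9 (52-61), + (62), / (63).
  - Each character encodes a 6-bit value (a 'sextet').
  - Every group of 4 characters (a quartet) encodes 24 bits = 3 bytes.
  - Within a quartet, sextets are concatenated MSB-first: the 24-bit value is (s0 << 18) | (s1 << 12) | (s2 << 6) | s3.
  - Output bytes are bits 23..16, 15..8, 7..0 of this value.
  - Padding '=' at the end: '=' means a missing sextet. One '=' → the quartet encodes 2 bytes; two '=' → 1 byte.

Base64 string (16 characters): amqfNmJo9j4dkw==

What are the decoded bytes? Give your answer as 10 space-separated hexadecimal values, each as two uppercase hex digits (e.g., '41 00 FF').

Answer: 6A 6A 9F 36 62 68 F6 3E 1D 93

Derivation:
After char 0 ('a'=26): chars_in_quartet=1 acc=0x1A bytes_emitted=0
After char 1 ('m'=38): chars_in_quartet=2 acc=0x6A6 bytes_emitted=0
After char 2 ('q'=42): chars_in_quartet=3 acc=0x1A9AA bytes_emitted=0
After char 3 ('f'=31): chars_in_quartet=4 acc=0x6A6A9F -> emit 6A 6A 9F, reset; bytes_emitted=3
After char 4 ('N'=13): chars_in_quartet=1 acc=0xD bytes_emitted=3
After char 5 ('m'=38): chars_in_quartet=2 acc=0x366 bytes_emitted=3
After char 6 ('J'=9): chars_in_quartet=3 acc=0xD989 bytes_emitted=3
After char 7 ('o'=40): chars_in_quartet=4 acc=0x366268 -> emit 36 62 68, reset; bytes_emitted=6
After char 8 ('9'=61): chars_in_quartet=1 acc=0x3D bytes_emitted=6
After char 9 ('j'=35): chars_in_quartet=2 acc=0xF63 bytes_emitted=6
After char 10 ('4'=56): chars_in_quartet=3 acc=0x3D8F8 bytes_emitted=6
After char 11 ('d'=29): chars_in_quartet=4 acc=0xF63E1D -> emit F6 3E 1D, reset; bytes_emitted=9
After char 12 ('k'=36): chars_in_quartet=1 acc=0x24 bytes_emitted=9
After char 13 ('w'=48): chars_in_quartet=2 acc=0x930 bytes_emitted=9
Padding '==': partial quartet acc=0x930 -> emit 93; bytes_emitted=10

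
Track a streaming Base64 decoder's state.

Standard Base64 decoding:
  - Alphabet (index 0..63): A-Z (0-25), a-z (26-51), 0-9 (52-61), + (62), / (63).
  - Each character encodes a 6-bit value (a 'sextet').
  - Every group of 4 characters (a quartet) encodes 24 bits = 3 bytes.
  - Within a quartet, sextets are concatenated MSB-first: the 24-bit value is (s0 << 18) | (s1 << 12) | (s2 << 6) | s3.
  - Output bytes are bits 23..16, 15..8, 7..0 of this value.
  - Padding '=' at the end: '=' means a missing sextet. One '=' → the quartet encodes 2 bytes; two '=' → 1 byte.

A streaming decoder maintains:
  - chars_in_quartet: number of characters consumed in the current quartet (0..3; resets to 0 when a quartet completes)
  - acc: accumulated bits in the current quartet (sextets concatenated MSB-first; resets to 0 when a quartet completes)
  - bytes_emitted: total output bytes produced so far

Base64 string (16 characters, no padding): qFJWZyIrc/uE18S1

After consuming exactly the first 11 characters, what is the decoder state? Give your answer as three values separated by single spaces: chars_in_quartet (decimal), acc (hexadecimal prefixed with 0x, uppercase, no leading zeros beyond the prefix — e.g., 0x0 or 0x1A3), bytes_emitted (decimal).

After char 0 ('q'=42): chars_in_quartet=1 acc=0x2A bytes_emitted=0
After char 1 ('F'=5): chars_in_quartet=2 acc=0xA85 bytes_emitted=0
After char 2 ('J'=9): chars_in_quartet=3 acc=0x2A149 bytes_emitted=0
After char 3 ('W'=22): chars_in_quartet=4 acc=0xA85256 -> emit A8 52 56, reset; bytes_emitted=3
After char 4 ('Z'=25): chars_in_quartet=1 acc=0x19 bytes_emitted=3
After char 5 ('y'=50): chars_in_quartet=2 acc=0x672 bytes_emitted=3
After char 6 ('I'=8): chars_in_quartet=3 acc=0x19C88 bytes_emitted=3
After char 7 ('r'=43): chars_in_quartet=4 acc=0x67222B -> emit 67 22 2B, reset; bytes_emitted=6
After char 8 ('c'=28): chars_in_quartet=1 acc=0x1C bytes_emitted=6
After char 9 ('/'=63): chars_in_quartet=2 acc=0x73F bytes_emitted=6
After char 10 ('u'=46): chars_in_quartet=3 acc=0x1CFEE bytes_emitted=6

Answer: 3 0x1CFEE 6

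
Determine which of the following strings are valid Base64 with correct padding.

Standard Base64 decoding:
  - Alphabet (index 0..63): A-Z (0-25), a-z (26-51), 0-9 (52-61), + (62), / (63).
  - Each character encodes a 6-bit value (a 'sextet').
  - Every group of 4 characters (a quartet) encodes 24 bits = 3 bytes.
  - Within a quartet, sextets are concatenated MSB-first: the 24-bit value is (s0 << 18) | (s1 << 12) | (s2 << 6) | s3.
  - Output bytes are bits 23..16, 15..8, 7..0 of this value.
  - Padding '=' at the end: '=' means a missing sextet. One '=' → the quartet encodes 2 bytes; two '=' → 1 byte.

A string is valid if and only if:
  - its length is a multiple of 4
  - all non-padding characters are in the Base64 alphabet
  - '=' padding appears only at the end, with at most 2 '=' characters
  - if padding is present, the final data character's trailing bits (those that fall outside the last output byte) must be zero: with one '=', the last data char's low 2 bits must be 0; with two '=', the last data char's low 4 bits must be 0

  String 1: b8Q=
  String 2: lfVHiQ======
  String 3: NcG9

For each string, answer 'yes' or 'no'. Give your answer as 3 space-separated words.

Answer: yes no yes

Derivation:
String 1: 'b8Q=' → valid
String 2: 'lfVHiQ======' → invalid (6 pad chars (max 2))
String 3: 'NcG9' → valid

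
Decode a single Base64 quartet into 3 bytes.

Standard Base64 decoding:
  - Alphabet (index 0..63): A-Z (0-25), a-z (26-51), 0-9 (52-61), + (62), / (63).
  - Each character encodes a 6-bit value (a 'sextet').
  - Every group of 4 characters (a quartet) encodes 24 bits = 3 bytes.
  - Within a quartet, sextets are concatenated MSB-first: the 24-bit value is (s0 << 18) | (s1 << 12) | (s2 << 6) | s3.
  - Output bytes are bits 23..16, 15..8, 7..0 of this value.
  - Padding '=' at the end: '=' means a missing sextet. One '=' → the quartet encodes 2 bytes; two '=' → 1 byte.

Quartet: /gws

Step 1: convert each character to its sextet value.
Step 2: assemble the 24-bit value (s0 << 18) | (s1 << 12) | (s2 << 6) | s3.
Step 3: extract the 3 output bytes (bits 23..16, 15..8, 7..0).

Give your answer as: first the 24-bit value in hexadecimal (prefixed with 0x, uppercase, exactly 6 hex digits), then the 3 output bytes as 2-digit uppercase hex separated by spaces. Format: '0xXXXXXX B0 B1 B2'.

Answer: 0xFE0C2C FE 0C 2C

Derivation:
Sextets: /=63, g=32, w=48, s=44
24-bit: (63<<18) | (32<<12) | (48<<6) | 44
      = 0xFC0000 | 0x020000 | 0x000C00 | 0x00002C
      = 0xFE0C2C
Bytes: (v>>16)&0xFF=FE, (v>>8)&0xFF=0C, v&0xFF=2C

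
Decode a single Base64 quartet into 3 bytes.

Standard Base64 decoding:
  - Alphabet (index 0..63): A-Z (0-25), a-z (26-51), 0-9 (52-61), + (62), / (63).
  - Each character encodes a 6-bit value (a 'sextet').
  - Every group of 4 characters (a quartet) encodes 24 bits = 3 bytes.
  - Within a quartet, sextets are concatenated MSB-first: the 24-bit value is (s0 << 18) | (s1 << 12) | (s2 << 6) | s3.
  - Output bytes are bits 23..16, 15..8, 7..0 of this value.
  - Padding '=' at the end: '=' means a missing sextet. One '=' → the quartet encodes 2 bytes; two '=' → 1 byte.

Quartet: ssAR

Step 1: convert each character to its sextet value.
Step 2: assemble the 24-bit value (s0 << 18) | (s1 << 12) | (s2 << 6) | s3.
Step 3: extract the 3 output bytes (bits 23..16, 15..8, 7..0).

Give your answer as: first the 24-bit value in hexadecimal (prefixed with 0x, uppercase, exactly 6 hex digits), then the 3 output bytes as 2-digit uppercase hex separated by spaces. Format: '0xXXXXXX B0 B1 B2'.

Sextets: s=44, s=44, A=0, R=17
24-bit: (44<<18) | (44<<12) | (0<<6) | 17
      = 0xB00000 | 0x02C000 | 0x000000 | 0x000011
      = 0xB2C011
Bytes: (v>>16)&0xFF=B2, (v>>8)&0xFF=C0, v&0xFF=11

Answer: 0xB2C011 B2 C0 11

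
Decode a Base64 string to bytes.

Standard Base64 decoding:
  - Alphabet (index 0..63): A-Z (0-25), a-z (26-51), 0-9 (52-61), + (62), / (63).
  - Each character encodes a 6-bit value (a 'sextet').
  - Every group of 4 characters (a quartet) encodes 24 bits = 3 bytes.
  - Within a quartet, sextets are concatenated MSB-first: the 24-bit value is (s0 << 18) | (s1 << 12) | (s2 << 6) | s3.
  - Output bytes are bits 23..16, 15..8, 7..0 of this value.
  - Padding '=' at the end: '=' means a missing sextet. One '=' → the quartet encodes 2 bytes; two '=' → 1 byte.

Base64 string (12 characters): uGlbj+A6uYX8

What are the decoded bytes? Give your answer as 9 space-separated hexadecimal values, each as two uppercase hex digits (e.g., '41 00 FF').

Answer: B8 69 5B 8F E0 3A B9 85 FC

Derivation:
After char 0 ('u'=46): chars_in_quartet=1 acc=0x2E bytes_emitted=0
After char 1 ('G'=6): chars_in_quartet=2 acc=0xB86 bytes_emitted=0
After char 2 ('l'=37): chars_in_quartet=3 acc=0x2E1A5 bytes_emitted=0
After char 3 ('b'=27): chars_in_quartet=4 acc=0xB8695B -> emit B8 69 5B, reset; bytes_emitted=3
After char 4 ('j'=35): chars_in_quartet=1 acc=0x23 bytes_emitted=3
After char 5 ('+'=62): chars_in_quartet=2 acc=0x8FE bytes_emitted=3
After char 6 ('A'=0): chars_in_quartet=3 acc=0x23F80 bytes_emitted=3
After char 7 ('6'=58): chars_in_quartet=4 acc=0x8FE03A -> emit 8F E0 3A, reset; bytes_emitted=6
After char 8 ('u'=46): chars_in_quartet=1 acc=0x2E bytes_emitted=6
After char 9 ('Y'=24): chars_in_quartet=2 acc=0xB98 bytes_emitted=6
After char 10 ('X'=23): chars_in_quartet=3 acc=0x2E617 bytes_emitted=6
After char 11 ('8'=60): chars_in_quartet=4 acc=0xB985FC -> emit B9 85 FC, reset; bytes_emitted=9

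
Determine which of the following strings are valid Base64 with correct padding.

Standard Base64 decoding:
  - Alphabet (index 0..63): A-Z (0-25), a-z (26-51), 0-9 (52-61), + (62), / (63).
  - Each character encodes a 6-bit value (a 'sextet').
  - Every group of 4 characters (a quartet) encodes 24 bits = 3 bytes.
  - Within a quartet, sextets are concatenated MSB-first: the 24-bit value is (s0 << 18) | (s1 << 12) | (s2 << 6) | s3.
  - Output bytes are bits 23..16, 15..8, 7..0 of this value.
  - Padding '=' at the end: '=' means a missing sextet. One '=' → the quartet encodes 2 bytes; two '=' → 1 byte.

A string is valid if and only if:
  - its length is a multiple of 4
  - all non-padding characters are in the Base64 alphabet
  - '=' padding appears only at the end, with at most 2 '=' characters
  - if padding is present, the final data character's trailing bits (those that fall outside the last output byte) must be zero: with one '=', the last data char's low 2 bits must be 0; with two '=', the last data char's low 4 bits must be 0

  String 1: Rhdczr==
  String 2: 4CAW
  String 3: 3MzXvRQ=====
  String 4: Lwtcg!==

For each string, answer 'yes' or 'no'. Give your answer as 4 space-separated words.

String 1: 'Rhdczr==' → invalid (bad trailing bits)
String 2: '4CAW' → valid
String 3: '3MzXvRQ=====' → invalid (5 pad chars (max 2))
String 4: 'Lwtcg!==' → invalid (bad char(s): ['!'])

Answer: no yes no no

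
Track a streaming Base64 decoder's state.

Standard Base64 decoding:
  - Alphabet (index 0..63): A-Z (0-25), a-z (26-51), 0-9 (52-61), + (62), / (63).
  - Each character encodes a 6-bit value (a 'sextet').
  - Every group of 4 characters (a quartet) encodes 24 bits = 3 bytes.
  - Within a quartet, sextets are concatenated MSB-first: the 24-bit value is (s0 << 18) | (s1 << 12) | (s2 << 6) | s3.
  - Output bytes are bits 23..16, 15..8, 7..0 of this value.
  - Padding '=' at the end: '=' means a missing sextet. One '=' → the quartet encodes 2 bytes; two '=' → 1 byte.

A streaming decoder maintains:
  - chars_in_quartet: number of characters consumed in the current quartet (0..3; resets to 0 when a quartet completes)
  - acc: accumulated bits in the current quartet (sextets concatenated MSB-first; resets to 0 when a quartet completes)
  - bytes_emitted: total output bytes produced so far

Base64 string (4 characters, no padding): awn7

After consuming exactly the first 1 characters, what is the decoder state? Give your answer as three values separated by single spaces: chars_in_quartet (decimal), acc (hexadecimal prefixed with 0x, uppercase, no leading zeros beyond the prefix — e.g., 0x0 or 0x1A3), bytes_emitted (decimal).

Answer: 1 0x1A 0

Derivation:
After char 0 ('a'=26): chars_in_quartet=1 acc=0x1A bytes_emitted=0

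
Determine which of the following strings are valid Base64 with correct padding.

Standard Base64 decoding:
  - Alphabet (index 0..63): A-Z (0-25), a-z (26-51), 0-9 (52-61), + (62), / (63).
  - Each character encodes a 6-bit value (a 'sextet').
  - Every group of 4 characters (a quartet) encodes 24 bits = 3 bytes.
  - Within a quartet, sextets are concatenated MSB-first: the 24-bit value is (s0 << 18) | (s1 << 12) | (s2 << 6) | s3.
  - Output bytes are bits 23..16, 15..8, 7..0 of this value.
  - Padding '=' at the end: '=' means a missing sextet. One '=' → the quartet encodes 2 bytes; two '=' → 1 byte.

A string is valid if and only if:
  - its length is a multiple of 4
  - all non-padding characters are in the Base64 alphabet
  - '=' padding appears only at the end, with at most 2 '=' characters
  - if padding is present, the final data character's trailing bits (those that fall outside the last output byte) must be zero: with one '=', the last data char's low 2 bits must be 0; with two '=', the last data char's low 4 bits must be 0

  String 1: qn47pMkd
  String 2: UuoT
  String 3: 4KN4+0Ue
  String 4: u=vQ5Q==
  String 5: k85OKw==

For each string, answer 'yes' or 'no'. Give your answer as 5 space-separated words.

String 1: 'qn47pMkd' → valid
String 2: 'UuoT' → valid
String 3: '4KN4+0Ue' → valid
String 4: 'u=vQ5Q==' → invalid (bad char(s): ['=']; '=' in middle)
String 5: 'k85OKw==' → valid

Answer: yes yes yes no yes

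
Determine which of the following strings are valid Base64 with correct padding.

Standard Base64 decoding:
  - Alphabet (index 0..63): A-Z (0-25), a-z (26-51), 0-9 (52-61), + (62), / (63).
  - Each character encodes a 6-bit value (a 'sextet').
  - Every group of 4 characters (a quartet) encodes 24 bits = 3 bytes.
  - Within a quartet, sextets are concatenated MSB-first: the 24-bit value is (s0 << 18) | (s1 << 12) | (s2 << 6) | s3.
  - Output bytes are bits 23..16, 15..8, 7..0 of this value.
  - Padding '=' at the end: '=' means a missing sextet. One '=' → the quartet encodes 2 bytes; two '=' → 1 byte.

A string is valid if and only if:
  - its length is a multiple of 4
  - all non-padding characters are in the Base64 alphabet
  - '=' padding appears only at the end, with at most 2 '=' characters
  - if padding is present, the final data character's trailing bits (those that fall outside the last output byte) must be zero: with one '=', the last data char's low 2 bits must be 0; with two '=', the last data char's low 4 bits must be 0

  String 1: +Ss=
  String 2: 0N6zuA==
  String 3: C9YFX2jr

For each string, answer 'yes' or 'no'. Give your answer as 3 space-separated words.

String 1: '+Ss=' → valid
String 2: '0N6zuA==' → valid
String 3: 'C9YFX2jr' → valid

Answer: yes yes yes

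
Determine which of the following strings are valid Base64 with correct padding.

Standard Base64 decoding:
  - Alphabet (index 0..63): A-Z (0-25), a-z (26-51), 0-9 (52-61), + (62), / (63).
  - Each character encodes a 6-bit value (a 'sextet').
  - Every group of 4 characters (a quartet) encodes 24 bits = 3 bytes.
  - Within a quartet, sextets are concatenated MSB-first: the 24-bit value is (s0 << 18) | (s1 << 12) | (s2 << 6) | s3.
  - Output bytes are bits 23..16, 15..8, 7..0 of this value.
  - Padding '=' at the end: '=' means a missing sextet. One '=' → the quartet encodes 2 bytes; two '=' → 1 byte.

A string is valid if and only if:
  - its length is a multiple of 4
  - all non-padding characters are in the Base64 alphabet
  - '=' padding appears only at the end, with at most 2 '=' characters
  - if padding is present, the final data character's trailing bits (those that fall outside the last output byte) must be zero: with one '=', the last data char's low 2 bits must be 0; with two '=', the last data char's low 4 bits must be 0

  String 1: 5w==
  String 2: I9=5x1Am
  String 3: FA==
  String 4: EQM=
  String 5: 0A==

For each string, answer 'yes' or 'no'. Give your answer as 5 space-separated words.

Answer: yes no yes yes yes

Derivation:
String 1: '5w==' → valid
String 2: 'I9=5x1Am' → invalid (bad char(s): ['=']; '=' in middle)
String 3: 'FA==' → valid
String 4: 'EQM=' → valid
String 5: '0A==' → valid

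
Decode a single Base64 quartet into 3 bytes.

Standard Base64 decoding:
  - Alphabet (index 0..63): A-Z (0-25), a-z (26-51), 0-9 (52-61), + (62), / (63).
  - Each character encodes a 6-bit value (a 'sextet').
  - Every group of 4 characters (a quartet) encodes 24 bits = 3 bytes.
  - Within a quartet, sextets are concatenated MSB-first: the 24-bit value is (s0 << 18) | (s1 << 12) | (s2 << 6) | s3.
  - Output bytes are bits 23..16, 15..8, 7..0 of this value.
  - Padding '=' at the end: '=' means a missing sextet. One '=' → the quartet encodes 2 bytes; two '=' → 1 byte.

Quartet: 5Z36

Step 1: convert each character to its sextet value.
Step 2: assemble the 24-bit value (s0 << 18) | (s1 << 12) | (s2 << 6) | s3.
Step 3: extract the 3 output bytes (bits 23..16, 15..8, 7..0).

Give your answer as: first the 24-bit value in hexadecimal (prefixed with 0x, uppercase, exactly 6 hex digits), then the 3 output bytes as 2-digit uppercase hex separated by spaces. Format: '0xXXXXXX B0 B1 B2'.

Answer: 0xE59DFA E5 9D FA

Derivation:
Sextets: 5=57, Z=25, 3=55, 6=58
24-bit: (57<<18) | (25<<12) | (55<<6) | 58
      = 0xE40000 | 0x019000 | 0x000DC0 | 0x00003A
      = 0xE59DFA
Bytes: (v>>16)&0xFF=E5, (v>>8)&0xFF=9D, v&0xFF=FA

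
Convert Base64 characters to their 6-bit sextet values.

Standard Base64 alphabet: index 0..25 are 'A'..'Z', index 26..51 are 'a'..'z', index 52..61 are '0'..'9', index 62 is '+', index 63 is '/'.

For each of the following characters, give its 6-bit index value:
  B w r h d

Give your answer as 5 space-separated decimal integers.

'B': A..Z range, ord('B') − ord('A') = 1
'w': a..z range, 26 + ord('w') − ord('a') = 48
'r': a..z range, 26 + ord('r') − ord('a') = 43
'h': a..z range, 26 + ord('h') − ord('a') = 33
'd': a..z range, 26 + ord('d') − ord('a') = 29

Answer: 1 48 43 33 29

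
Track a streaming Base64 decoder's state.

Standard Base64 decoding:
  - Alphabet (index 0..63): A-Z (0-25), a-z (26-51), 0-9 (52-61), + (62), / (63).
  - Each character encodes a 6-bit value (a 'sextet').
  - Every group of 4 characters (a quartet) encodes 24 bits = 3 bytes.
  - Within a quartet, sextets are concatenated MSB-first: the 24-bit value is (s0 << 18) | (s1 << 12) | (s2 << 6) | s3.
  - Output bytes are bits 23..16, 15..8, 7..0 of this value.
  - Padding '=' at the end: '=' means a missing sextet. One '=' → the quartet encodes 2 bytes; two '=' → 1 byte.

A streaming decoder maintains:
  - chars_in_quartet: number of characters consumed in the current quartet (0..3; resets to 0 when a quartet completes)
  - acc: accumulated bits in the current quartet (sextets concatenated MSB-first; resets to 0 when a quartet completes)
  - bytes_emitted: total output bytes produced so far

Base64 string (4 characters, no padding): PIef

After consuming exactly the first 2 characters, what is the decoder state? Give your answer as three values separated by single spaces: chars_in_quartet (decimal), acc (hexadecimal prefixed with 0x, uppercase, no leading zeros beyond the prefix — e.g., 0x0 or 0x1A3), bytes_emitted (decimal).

Answer: 2 0x3C8 0

Derivation:
After char 0 ('P'=15): chars_in_quartet=1 acc=0xF bytes_emitted=0
After char 1 ('I'=8): chars_in_quartet=2 acc=0x3C8 bytes_emitted=0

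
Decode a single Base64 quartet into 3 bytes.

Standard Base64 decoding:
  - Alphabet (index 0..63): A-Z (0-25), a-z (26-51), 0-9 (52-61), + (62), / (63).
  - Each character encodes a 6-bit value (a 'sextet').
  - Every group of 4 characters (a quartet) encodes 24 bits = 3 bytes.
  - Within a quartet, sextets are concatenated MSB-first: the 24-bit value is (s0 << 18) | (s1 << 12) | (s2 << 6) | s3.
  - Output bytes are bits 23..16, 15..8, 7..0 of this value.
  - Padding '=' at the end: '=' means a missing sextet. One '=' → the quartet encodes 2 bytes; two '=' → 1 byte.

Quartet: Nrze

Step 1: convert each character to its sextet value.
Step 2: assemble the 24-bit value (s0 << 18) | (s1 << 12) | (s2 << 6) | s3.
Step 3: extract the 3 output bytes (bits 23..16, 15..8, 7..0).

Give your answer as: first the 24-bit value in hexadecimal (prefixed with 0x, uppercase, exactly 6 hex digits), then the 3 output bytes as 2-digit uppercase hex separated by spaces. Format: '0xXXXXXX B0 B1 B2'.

Answer: 0x36BCDE 36 BC DE

Derivation:
Sextets: N=13, r=43, z=51, e=30
24-bit: (13<<18) | (43<<12) | (51<<6) | 30
      = 0x340000 | 0x02B000 | 0x000CC0 | 0x00001E
      = 0x36BCDE
Bytes: (v>>16)&0xFF=36, (v>>8)&0xFF=BC, v&0xFF=DE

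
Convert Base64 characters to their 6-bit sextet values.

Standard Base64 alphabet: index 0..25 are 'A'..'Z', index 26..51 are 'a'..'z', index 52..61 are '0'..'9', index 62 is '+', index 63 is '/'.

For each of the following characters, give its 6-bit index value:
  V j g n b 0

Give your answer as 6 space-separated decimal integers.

Answer: 21 35 32 39 27 52

Derivation:
'V': A..Z range, ord('V') − ord('A') = 21
'j': a..z range, 26 + ord('j') − ord('a') = 35
'g': a..z range, 26 + ord('g') − ord('a') = 32
'n': a..z range, 26 + ord('n') − ord('a') = 39
'b': a..z range, 26 + ord('b') − ord('a') = 27
'0': 0..9 range, 52 + ord('0') − ord('0') = 52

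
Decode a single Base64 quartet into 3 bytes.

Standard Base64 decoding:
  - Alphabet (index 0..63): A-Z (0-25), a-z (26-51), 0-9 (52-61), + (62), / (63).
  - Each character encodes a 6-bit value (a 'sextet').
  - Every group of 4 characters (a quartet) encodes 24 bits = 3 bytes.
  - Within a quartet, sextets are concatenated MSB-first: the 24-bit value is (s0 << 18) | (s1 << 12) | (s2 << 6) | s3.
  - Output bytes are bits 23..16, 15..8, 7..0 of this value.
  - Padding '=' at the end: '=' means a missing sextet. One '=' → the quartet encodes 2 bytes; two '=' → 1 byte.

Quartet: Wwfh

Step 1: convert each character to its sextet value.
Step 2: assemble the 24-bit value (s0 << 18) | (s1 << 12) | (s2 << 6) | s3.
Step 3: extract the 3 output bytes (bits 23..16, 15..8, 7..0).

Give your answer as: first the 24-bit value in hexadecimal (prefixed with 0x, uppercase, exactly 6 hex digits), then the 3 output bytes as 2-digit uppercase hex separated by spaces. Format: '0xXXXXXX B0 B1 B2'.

Answer: 0x5B07E1 5B 07 E1

Derivation:
Sextets: W=22, w=48, f=31, h=33
24-bit: (22<<18) | (48<<12) | (31<<6) | 33
      = 0x580000 | 0x030000 | 0x0007C0 | 0x000021
      = 0x5B07E1
Bytes: (v>>16)&0xFF=5B, (v>>8)&0xFF=07, v&0xFF=E1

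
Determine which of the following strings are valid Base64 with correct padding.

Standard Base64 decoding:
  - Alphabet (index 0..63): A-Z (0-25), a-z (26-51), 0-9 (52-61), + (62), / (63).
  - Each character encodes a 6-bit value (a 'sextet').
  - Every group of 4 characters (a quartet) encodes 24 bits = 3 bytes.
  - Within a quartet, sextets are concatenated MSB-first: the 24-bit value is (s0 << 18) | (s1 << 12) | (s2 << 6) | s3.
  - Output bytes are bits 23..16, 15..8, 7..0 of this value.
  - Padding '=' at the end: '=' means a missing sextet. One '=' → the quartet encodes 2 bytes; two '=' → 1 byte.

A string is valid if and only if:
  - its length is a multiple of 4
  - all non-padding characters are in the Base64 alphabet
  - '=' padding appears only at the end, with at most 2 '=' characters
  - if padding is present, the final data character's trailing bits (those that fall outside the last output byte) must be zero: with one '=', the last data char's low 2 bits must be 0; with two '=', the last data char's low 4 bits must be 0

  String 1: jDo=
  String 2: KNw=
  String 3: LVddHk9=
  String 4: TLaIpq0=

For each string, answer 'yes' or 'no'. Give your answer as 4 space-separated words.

Answer: yes yes no yes

Derivation:
String 1: 'jDo=' → valid
String 2: 'KNw=' → valid
String 3: 'LVddHk9=' → invalid (bad trailing bits)
String 4: 'TLaIpq0=' → valid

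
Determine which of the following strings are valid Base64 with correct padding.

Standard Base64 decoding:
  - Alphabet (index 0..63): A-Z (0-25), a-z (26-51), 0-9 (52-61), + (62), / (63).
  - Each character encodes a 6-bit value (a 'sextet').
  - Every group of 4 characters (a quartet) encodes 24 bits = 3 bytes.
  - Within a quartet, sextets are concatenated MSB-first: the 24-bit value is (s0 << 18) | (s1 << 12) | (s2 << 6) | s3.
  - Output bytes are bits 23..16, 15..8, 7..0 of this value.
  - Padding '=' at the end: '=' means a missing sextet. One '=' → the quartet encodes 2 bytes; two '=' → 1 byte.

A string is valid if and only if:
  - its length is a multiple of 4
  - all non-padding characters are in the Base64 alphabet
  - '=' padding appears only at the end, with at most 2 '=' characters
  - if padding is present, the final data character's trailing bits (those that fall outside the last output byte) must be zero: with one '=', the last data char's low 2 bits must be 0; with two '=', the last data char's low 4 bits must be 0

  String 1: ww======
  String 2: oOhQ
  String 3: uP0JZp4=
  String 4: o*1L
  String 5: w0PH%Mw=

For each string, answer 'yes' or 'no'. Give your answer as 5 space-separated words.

String 1: 'ww======' → invalid (6 pad chars (max 2))
String 2: 'oOhQ' → valid
String 3: 'uP0JZp4=' → valid
String 4: 'o*1L' → invalid (bad char(s): ['*'])
String 5: 'w0PH%Mw=' → invalid (bad char(s): ['%'])

Answer: no yes yes no no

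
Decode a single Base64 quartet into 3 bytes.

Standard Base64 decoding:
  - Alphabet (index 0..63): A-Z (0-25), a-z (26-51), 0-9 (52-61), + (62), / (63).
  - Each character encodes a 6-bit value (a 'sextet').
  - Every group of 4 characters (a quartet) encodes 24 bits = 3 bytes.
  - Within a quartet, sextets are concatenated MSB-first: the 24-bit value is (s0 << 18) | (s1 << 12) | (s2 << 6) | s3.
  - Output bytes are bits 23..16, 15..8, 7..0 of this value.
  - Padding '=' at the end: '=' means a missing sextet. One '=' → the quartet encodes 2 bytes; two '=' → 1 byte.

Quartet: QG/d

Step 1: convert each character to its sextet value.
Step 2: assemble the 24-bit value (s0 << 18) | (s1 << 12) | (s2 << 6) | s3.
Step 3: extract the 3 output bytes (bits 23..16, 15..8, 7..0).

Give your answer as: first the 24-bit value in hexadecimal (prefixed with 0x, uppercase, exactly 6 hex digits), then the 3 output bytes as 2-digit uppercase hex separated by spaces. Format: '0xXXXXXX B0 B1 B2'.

Sextets: Q=16, G=6, /=63, d=29
24-bit: (16<<18) | (6<<12) | (63<<6) | 29
      = 0x400000 | 0x006000 | 0x000FC0 | 0x00001D
      = 0x406FDD
Bytes: (v>>16)&0xFF=40, (v>>8)&0xFF=6F, v&0xFF=DD

Answer: 0x406FDD 40 6F DD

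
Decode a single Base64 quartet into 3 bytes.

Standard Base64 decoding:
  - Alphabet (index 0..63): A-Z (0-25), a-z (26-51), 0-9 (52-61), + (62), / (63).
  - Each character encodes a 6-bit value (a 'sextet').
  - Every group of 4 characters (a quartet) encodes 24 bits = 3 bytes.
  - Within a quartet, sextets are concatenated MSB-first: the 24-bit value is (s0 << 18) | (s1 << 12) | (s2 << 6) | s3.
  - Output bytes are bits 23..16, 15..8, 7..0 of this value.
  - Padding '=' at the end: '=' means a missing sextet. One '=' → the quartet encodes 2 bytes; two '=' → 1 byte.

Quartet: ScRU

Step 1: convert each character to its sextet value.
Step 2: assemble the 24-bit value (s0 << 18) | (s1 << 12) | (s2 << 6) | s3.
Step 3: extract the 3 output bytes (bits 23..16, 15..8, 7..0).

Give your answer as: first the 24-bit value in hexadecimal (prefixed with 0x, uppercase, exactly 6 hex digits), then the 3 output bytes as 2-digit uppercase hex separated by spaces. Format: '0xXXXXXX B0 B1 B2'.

Sextets: S=18, c=28, R=17, U=20
24-bit: (18<<18) | (28<<12) | (17<<6) | 20
      = 0x480000 | 0x01C000 | 0x000440 | 0x000014
      = 0x49C454
Bytes: (v>>16)&0xFF=49, (v>>8)&0xFF=C4, v&0xFF=54

Answer: 0x49C454 49 C4 54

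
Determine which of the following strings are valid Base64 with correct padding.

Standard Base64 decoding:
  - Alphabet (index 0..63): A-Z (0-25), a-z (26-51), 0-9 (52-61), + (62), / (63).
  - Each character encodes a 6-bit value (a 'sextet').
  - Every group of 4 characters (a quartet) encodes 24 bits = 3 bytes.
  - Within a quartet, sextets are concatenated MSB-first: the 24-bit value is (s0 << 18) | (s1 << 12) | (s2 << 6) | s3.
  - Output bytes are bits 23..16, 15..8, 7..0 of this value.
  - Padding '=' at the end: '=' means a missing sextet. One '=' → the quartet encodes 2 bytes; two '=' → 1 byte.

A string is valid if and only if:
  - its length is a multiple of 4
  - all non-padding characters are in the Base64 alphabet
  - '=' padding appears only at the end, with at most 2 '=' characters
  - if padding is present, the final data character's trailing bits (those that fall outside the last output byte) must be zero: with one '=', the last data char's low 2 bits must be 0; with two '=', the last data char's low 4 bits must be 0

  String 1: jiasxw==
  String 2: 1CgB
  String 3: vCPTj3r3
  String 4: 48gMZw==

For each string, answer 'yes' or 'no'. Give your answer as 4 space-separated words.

Answer: yes yes yes yes

Derivation:
String 1: 'jiasxw==' → valid
String 2: '1CgB' → valid
String 3: 'vCPTj3r3' → valid
String 4: '48gMZw==' → valid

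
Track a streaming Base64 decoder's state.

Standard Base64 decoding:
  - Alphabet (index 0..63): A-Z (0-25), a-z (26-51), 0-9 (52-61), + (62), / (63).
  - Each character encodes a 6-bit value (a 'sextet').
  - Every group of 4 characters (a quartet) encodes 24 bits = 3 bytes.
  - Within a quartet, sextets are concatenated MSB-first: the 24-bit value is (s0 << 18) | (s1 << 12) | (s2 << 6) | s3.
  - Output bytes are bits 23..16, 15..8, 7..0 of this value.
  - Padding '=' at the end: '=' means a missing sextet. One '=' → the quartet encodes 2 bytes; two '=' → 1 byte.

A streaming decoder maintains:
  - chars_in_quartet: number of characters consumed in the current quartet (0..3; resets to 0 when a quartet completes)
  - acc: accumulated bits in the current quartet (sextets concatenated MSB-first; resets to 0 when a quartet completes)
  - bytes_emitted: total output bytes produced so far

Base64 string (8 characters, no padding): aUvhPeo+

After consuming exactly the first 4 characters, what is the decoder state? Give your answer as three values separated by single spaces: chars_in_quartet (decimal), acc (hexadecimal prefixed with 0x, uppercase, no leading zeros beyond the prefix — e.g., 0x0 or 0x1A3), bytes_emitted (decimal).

After char 0 ('a'=26): chars_in_quartet=1 acc=0x1A bytes_emitted=0
After char 1 ('U'=20): chars_in_quartet=2 acc=0x694 bytes_emitted=0
After char 2 ('v'=47): chars_in_quartet=3 acc=0x1A52F bytes_emitted=0
After char 3 ('h'=33): chars_in_quartet=4 acc=0x694BE1 -> emit 69 4B E1, reset; bytes_emitted=3

Answer: 0 0x0 3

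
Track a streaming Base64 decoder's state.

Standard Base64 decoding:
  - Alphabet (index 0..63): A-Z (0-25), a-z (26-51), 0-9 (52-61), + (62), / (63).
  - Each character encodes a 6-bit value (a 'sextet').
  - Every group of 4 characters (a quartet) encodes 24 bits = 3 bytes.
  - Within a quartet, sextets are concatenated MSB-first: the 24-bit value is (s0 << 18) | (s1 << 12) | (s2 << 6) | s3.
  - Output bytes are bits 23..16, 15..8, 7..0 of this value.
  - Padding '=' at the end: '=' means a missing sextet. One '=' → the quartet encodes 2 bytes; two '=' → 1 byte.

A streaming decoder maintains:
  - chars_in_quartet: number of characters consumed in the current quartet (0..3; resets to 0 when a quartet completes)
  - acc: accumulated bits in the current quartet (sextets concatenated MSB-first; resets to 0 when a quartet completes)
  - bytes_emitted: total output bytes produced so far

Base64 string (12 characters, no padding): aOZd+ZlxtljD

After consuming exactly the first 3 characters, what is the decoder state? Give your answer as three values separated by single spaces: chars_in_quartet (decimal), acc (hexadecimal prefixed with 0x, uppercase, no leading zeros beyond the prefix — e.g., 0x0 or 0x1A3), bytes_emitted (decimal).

After char 0 ('a'=26): chars_in_quartet=1 acc=0x1A bytes_emitted=0
After char 1 ('O'=14): chars_in_quartet=2 acc=0x68E bytes_emitted=0
After char 2 ('Z'=25): chars_in_quartet=3 acc=0x1A399 bytes_emitted=0

Answer: 3 0x1A399 0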